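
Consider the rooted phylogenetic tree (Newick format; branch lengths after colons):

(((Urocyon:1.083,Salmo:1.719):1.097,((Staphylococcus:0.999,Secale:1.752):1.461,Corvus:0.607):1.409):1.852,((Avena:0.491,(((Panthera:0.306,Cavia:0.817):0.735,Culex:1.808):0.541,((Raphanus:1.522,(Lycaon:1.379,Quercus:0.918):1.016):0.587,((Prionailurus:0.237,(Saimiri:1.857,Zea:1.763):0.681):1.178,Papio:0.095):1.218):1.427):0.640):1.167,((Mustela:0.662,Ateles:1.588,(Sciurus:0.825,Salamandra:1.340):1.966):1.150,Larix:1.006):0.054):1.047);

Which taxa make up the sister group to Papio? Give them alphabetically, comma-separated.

Prionailurus, Saimiri, Zea

Papio attaches to the tree at the node subtending ((Prionailurus,(Saimiri,Zea)),Papio).
The other lineage descending from that same node — the sister group — is (Prionailurus,(Saimiri,Zea)); its 3 tips in alphabetical order are the answer.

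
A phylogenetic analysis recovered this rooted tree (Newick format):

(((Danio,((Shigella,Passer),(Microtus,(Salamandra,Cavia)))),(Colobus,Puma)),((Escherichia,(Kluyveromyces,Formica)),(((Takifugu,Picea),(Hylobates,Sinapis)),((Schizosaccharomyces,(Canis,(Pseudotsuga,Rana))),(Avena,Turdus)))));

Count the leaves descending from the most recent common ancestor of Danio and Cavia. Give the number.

The MRCA of Danio and Cavia is the node subtending (Danio,((Shigella,Passer),(Microtus,(Salamandra,Cavia)))).
That clade contains 6 terminal taxa: Cavia, Danio, Microtus, Passer, Salamandra, Shigella.

6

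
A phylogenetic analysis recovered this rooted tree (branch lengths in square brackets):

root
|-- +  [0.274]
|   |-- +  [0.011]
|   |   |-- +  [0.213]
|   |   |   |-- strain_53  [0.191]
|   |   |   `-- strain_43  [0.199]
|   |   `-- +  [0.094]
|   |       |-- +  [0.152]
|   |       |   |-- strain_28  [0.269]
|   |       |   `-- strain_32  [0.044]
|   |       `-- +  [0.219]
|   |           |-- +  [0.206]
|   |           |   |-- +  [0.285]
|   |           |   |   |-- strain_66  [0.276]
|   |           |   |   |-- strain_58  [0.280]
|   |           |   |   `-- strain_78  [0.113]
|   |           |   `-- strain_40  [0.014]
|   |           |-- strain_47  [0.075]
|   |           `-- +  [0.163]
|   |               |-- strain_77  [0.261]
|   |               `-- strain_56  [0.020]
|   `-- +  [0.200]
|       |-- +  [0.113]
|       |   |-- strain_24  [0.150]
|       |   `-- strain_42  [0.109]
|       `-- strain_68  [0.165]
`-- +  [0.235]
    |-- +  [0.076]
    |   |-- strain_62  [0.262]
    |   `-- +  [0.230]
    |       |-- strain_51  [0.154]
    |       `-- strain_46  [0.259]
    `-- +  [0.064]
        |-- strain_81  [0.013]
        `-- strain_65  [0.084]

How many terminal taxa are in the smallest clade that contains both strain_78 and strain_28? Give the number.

9

The MRCA of strain_78 and strain_28 is the node subtending ((strain_28,strain_32),(((strain_66,strain_58,strain_78),strain_40),strain_47,(strain_77,strain_56))).
That clade contains 9 terminal taxa: strain_28, strain_32, strain_40, strain_47, strain_56, strain_58, strain_66, strain_77, strain_78.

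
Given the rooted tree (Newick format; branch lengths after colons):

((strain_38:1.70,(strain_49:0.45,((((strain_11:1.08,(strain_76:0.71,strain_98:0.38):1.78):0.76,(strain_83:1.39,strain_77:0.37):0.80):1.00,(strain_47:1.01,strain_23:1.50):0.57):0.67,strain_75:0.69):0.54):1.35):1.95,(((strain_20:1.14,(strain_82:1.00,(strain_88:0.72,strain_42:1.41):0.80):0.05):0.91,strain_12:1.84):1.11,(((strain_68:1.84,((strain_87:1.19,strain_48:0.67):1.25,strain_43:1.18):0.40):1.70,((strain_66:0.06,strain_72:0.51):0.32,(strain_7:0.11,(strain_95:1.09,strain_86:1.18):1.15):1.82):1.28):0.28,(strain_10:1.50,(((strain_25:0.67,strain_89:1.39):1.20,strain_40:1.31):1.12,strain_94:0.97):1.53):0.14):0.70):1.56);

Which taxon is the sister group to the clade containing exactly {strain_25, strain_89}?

strain_40

The clade containing exactly {strain_25, strain_89} attaches to the tree at the node subtending ((strain_25,strain_89),strain_40).
The other lineage descending from that same node — the sister group — is the single tip strain_40.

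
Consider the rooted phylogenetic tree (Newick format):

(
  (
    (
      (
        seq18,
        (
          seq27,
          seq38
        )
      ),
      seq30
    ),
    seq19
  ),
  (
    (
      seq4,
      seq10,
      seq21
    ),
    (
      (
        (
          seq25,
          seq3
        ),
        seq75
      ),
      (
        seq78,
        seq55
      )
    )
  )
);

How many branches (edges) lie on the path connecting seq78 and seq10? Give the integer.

The MRCA of seq78 and seq10 is the node subtending ((seq4,seq10,seq21),(((seq25,seq3),seq75),(seq78,seq55))).
From seq78 up to that node: 3 branches. From seq10 up to the same node: 2 branches. Total: 3 + 2 = 5.

5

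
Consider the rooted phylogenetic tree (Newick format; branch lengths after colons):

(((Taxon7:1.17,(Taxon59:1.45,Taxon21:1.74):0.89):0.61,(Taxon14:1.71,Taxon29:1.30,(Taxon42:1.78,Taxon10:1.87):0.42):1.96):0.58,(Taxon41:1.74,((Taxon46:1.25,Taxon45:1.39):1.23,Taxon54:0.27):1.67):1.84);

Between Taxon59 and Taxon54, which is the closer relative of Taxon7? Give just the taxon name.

Taxon59

The MRCA of Taxon7 and Taxon59 subtends (Taxon7,(Taxon59,Taxon21)) (3 taxa).
The MRCA of Taxon7 and Taxon54 is the root, subtending the entire tree (11 taxa).
The first is nested inside the second, so Taxon7 shares a more recent common ancestor with Taxon59.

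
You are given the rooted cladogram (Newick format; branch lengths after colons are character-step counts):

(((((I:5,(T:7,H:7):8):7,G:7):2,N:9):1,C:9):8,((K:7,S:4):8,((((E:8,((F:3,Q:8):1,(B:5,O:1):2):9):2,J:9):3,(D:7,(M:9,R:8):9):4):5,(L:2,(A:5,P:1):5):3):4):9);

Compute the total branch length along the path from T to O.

The path runs T → … → MRCA → … → O; the MRCA is the root of the tree.
Branch lengths along that path: 7 + 8 + 7 + 2 + 1 + 8 + 9 + 4 + 5 + 3 + 2 + 9 + 2 + 1 = 68.

68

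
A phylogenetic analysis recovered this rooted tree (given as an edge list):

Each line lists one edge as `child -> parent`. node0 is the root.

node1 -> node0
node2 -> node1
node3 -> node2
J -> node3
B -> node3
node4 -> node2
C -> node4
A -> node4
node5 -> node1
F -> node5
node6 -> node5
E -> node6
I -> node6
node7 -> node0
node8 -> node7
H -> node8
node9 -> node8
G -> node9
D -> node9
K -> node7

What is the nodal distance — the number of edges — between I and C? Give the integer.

6

The MRCA of I and C is the node subtending (((J,B),(C,A)),(F,(E,I))).
From I up to that node: 3 branches. From C up to the same node: 3 branches. Total: 3 + 3 = 6.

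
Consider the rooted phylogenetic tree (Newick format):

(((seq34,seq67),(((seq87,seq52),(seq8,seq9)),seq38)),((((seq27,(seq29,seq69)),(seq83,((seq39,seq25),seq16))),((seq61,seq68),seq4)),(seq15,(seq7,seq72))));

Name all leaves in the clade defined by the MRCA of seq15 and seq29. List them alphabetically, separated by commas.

Tracing seq15: it sits inside (seq15,(seq7,seq72)).
Tracing seq29: it sits inside (seq29,seq69).
The smallest clade enclosing both is ((((seq27,(seq29,seq69)),(seq83,((seq39,seq25),seq16))),((seq61,seq68),seq4)),(seq15,(seq7,seq72))); the answer is its 13 terminal taxa in alphabetical order.

seq15, seq16, seq25, seq27, seq29, seq39, seq4, seq61, seq68, seq69, seq7, seq72, seq83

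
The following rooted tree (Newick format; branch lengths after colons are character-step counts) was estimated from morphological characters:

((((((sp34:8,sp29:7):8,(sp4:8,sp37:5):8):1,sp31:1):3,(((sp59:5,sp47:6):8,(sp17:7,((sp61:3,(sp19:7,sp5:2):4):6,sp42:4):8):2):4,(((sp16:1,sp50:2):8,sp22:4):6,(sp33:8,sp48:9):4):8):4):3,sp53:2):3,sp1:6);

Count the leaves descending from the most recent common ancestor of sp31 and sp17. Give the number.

The MRCA of sp31 and sp17 is the node subtending ((((sp34,sp29),(sp4,sp37)),sp31),(((sp59,sp47),(sp17,((sp61,(sp19,sp5)),sp42))),(((sp16,sp50),sp22),(sp33,sp48)))).
That clade contains 17 terminal taxa: sp16, sp17, sp19, sp22, sp29, sp31, sp33, sp34, sp37, sp4, sp42, sp47, sp48, sp5, sp50, sp59, sp61.

17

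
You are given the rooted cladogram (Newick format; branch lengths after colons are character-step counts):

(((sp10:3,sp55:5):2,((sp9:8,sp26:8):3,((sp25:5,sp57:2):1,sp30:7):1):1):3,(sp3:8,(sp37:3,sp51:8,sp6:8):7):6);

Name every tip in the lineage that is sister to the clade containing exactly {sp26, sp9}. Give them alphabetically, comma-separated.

sp25, sp30, sp57

The clade containing exactly {sp26, sp9} attaches to the tree at the node subtending ((sp9,sp26),((sp25,sp57),sp30)).
The other lineage descending from that same node — the sister group — is ((sp25,sp57),sp30); its 3 tips in alphabetical order are the answer.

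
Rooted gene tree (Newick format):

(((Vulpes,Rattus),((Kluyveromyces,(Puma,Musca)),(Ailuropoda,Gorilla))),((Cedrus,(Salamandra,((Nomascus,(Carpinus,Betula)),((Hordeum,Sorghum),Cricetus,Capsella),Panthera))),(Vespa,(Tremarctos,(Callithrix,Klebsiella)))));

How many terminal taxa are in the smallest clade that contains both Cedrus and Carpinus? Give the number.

10

The MRCA of Cedrus and Carpinus is the node subtending (Cedrus,(Salamandra,((Nomascus,(Carpinus,Betula)),((Hordeum,Sorghum),Cricetus,Capsella),Panthera))).
That clade contains 10 terminal taxa: Betula, Capsella, Carpinus, Cedrus, Cricetus, Hordeum, Nomascus, Panthera, Salamandra, Sorghum.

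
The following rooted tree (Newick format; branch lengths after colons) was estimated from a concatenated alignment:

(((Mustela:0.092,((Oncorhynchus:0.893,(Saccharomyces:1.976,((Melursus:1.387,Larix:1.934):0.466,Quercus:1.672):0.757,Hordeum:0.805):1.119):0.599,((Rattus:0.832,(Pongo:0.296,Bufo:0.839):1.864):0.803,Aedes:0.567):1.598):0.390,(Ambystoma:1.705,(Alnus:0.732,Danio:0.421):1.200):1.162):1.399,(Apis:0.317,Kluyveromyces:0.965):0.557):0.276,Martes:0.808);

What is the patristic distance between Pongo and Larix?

9.436

The path runs Pongo → … → MRCA → … → Larix; the MRCA is the node subtending ((Oncorhynchus,(Saccharomyces,((Melursus,Larix),Quercus),Hordeum)),((Rattus,(Pongo,Bufo)),Aedes)).
Branch lengths along that path: 0.296 + 1.864 + 0.803 + 1.598 + 0.599 + 1.119 + 0.757 + 0.466 + 1.934 = 9.436.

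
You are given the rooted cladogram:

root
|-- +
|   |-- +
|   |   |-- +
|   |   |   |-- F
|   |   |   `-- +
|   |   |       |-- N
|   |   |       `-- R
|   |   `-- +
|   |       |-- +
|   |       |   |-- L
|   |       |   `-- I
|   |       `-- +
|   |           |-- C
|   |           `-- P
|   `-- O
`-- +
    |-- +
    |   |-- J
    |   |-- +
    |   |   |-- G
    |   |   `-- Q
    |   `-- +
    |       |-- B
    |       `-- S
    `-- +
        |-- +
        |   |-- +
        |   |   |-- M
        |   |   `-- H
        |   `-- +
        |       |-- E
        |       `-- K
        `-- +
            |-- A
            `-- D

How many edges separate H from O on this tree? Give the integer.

The MRCA of H and O is the root of the tree.
From H up to that node: 5 branches. From O up to the same node: 2 branches. Total: 5 + 2 = 7.

7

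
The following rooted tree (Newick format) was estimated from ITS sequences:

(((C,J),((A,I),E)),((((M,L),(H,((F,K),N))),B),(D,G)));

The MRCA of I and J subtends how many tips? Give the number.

5

The MRCA of I and J is the node subtending ((C,J),((A,I),E)).
That clade contains 5 terminal taxa: A, C, E, I, J.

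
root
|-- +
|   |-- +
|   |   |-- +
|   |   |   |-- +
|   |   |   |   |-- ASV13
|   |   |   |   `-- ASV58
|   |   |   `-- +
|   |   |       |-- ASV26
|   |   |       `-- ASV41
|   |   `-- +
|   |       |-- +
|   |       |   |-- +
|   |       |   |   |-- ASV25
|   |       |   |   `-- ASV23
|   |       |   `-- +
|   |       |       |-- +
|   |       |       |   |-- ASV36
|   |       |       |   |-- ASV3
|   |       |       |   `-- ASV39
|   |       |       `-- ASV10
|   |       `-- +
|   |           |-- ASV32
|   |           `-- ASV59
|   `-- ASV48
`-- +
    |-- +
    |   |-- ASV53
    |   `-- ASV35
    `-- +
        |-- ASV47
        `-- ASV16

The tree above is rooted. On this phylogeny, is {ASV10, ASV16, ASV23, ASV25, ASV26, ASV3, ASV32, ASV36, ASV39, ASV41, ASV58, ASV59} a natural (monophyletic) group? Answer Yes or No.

The MRCA of the listed taxa is the root, so the smallest clade containing them is the whole tree.
That clade also contains ASV13, ASV35, ASV47, ASV48, ASV53, which are not in the proposed group, so the group is not monophyletic.

No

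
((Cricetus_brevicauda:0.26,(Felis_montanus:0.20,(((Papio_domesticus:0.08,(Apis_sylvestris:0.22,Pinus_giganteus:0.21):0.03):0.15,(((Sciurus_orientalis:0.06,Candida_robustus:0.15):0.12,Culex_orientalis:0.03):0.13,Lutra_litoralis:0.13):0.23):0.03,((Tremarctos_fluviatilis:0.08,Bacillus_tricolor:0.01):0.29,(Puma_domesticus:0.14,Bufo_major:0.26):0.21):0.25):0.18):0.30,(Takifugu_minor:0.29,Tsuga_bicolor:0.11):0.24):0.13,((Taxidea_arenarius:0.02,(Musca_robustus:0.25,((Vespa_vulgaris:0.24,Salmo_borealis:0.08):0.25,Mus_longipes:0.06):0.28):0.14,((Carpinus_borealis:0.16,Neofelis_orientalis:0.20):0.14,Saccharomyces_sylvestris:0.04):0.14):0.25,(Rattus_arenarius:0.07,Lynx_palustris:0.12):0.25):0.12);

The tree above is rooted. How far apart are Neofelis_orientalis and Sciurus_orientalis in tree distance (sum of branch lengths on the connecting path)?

2.03

The path runs Neofelis_orientalis → … → MRCA → … → Sciurus_orientalis; the MRCA is the root of the tree.
Branch lengths along that path: 0.20 + 0.14 + 0.14 + 0.25 + 0.12 + 0.13 + 0.30 + 0.18 + 0.03 + 0.23 + 0.13 + 0.12 + 0.06 = 2.03.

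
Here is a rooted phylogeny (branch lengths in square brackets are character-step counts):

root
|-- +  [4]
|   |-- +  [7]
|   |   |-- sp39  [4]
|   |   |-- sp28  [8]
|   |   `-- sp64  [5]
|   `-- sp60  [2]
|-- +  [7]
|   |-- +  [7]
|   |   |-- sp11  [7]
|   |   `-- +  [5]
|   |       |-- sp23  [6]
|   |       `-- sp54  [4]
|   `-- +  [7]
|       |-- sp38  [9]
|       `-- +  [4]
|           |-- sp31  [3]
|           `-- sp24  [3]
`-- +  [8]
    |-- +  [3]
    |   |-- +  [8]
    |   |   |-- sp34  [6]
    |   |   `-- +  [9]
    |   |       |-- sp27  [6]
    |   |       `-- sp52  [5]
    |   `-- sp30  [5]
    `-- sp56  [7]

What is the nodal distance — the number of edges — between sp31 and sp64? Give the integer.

7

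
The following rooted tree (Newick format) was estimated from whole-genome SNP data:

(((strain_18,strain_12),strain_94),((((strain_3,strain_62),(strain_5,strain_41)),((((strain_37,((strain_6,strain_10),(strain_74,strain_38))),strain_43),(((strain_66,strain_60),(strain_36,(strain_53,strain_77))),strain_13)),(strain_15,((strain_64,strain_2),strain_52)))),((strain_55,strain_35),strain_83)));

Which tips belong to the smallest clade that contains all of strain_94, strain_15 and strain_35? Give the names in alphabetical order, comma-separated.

Tracing strain_94: it sits inside ((strain_18,strain_12),strain_94).
Tracing strain_15: it sits inside (strain_15,((strain_64,strain_2),strain_52)).
Tracing strain_35: it sits inside (strain_55,strain_35).
The smallest clade enclosing all 3 is the whole tree (their MRCA is the root), so the answer is all 26 tips in alphabetical order.

strain_10, strain_12, strain_13, strain_15, strain_18, strain_2, strain_3, strain_35, strain_36, strain_37, strain_38, strain_41, strain_43, strain_5, strain_52, strain_53, strain_55, strain_6, strain_60, strain_62, strain_64, strain_66, strain_74, strain_77, strain_83, strain_94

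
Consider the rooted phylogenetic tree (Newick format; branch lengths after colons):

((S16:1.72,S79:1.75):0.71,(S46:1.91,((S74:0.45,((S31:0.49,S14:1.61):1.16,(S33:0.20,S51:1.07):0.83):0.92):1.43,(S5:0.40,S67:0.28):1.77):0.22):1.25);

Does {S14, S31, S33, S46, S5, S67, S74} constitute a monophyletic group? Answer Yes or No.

No

The MRCA of the listed taxa subtends (S46,((S74,((S31,S14),(S33,S51))),(S5,S67))).
That clade also contains S51, which is not in the proposed group, so the group is not monophyletic.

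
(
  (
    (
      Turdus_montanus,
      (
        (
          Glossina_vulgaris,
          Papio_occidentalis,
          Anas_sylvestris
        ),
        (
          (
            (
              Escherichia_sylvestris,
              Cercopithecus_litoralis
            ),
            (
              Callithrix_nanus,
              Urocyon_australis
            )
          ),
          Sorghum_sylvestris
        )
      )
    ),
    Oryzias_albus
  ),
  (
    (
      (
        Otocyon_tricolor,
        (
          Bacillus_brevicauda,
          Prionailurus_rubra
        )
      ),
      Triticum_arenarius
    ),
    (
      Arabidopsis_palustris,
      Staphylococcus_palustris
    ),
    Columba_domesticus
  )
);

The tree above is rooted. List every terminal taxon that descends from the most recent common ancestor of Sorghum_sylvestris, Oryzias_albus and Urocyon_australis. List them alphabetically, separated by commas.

Tracing Sorghum_sylvestris: it sits inside (((Escherichia_sylvestris,Cercopithecus_litoralis),(Callithrix_nanus,Urocyon_australis)),Sorghum_sylvestris).
Tracing Oryzias_albus: it sits inside ((Turdus_montanus,((Glossina_vulgaris,Papio_occidentalis,Anas_sylvestris),(((Escherichia_sylvestris,Cercopithecus_litoralis),(Callithrix_nanus,Urocyon_australis)),Sorghum_sylvestris))),Oryzias_albus).
Tracing Urocyon_australis: it sits inside (Callithrix_nanus,Urocyon_australis).
The smallest clade enclosing all 3 is ((Turdus_montanus,((Glossina_vulgaris,Papio_occidentalis,Anas_sylvestris),(((Escherichia_sylvestris,Cercopithecus_litoralis),(Callithrix_nanus,Urocyon_australis)),Sorghum_sylvestris))),Oryzias_albus); the answer is its 10 terminal taxa in alphabetical order.

Anas_sylvestris, Callithrix_nanus, Cercopithecus_litoralis, Escherichia_sylvestris, Glossina_vulgaris, Oryzias_albus, Papio_occidentalis, Sorghum_sylvestris, Turdus_montanus, Urocyon_australis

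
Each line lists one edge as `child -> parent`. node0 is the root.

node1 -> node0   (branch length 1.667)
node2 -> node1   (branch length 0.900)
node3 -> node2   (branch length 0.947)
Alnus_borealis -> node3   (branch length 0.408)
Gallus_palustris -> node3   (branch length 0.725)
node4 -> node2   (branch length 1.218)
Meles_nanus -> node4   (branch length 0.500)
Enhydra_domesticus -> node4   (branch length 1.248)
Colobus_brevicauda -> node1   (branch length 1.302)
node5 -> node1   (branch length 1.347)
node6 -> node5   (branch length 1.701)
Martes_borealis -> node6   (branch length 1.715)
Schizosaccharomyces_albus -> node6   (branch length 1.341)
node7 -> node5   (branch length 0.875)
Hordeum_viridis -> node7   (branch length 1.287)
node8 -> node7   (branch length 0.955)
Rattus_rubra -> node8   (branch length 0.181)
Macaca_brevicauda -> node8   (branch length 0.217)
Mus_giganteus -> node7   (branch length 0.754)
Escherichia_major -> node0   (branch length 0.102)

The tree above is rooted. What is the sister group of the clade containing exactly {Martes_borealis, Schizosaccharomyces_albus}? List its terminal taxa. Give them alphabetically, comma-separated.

The clade containing exactly {Martes_borealis, Schizosaccharomyces_albus} attaches to the tree at the node subtending ((Martes_borealis,Schizosaccharomyces_albus),(Hordeum_viridis,(Rattus_rubra,Macaca_brevicauda),Mus_giganteus)).
The other lineage descending from that same node — the sister group — is (Hordeum_viridis,(Rattus_rubra,Macaca_brevicauda),Mus_giganteus); its 4 tips in alphabetical order are the answer.

Hordeum_viridis, Macaca_brevicauda, Mus_giganteus, Rattus_rubra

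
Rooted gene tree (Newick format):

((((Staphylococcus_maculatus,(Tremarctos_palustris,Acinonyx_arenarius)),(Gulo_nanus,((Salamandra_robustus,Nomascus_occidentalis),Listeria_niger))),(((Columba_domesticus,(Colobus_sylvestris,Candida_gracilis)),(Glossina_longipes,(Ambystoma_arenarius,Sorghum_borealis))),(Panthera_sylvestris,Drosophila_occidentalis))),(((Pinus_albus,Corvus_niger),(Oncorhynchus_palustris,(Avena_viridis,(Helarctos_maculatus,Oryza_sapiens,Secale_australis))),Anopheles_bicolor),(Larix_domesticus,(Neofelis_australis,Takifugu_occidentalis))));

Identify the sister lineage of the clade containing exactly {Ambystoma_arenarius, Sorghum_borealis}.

Glossina_longipes

The clade containing exactly {Ambystoma_arenarius, Sorghum_borealis} attaches to the tree at the node subtending (Glossina_longipes,(Ambystoma_arenarius,Sorghum_borealis)).
The other lineage descending from that same node — the sister group — is the single tip Glossina_longipes.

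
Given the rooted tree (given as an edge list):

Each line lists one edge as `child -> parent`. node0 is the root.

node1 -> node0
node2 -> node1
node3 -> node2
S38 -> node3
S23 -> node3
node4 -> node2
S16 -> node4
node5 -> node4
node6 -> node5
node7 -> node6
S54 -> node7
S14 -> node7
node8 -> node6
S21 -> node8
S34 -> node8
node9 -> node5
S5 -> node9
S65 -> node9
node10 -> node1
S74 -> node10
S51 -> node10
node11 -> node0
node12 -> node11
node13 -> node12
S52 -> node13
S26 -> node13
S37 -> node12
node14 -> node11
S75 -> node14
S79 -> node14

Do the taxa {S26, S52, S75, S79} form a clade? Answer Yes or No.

No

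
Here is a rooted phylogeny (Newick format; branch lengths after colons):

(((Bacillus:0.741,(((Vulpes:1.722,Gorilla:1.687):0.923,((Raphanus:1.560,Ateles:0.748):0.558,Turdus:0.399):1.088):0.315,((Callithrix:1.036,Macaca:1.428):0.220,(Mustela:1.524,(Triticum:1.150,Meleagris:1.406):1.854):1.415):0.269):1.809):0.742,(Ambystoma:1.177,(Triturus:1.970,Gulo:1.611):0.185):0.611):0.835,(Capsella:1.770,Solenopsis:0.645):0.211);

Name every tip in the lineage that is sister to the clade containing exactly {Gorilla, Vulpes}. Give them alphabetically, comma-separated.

Ateles, Raphanus, Turdus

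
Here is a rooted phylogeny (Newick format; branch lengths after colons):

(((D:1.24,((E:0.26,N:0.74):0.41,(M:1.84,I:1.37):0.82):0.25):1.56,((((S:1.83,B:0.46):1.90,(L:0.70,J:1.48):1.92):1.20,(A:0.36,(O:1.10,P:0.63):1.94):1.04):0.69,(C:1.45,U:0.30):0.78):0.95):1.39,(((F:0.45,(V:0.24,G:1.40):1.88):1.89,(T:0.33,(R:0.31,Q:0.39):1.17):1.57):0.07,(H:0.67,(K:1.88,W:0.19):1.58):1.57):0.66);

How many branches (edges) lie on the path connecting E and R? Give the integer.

10

The MRCA of E and R is the root of the tree.
From E up to that node: 5 branches. From R up to the same node: 5 branches. Total: 5 + 5 = 10.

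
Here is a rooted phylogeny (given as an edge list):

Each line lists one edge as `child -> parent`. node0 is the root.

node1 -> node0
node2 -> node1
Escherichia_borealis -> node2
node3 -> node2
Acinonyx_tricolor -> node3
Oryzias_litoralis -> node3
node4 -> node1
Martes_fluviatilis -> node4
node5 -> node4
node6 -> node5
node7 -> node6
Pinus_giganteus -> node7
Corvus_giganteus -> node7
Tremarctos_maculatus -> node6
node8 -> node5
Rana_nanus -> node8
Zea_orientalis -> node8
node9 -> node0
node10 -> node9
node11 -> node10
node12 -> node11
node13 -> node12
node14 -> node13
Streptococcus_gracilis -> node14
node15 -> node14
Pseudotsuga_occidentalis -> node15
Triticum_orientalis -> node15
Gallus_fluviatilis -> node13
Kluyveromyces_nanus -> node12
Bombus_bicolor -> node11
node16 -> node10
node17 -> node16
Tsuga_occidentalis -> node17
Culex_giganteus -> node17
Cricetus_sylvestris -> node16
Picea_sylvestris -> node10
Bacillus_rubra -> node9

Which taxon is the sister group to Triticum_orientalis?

Triticum_orientalis attaches to the tree at the node subtending (Pseudotsuga_occidentalis,Triticum_orientalis).
The other lineage descending from that same node — the sister group — is the single tip Pseudotsuga_occidentalis.

Pseudotsuga_occidentalis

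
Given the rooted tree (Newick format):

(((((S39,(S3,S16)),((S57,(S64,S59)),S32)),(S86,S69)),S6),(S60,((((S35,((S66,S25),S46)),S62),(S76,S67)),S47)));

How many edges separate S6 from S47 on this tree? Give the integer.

The MRCA of S6 and S47 is the root of the tree.
From S6 up to that node: 2 branches. From S47 up to the same node: 3 branches. Total: 2 + 3 = 5.

5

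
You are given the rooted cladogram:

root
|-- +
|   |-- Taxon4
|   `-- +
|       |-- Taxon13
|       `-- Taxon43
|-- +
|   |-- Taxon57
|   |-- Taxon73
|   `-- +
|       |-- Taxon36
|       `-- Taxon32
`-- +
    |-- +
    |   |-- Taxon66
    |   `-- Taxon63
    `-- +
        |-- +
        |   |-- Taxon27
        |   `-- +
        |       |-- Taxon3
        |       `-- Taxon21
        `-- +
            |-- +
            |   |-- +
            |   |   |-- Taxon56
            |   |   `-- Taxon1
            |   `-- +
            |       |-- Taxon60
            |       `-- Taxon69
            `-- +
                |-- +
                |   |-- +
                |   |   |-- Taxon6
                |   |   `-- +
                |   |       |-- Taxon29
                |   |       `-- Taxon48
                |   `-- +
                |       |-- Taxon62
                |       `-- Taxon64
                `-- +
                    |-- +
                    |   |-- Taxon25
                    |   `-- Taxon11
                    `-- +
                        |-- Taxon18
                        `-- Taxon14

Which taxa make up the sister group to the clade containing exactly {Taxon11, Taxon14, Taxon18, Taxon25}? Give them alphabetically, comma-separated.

Taxon29, Taxon48, Taxon6, Taxon62, Taxon64

The clade containing exactly {Taxon11, Taxon14, Taxon18, Taxon25} attaches to the tree at the node subtending (((Taxon6,(Taxon29,Taxon48)),(Taxon62,Taxon64)),((Taxon25,Taxon11),(Taxon18,Taxon14))).
The other lineage descending from that same node — the sister group — is ((Taxon6,(Taxon29,Taxon48)),(Taxon62,Taxon64)); its 5 tips in alphabetical order are the answer.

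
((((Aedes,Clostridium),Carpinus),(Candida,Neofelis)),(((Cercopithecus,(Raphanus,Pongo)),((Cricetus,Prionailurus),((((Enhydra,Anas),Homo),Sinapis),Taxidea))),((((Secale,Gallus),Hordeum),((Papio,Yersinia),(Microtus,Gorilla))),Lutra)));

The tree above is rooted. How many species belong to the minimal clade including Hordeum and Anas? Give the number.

18

The MRCA of Hordeum and Anas is the node subtending (((Cercopithecus,(Raphanus,Pongo)),((Cricetus,Prionailurus),((((Enhydra,Anas),Homo),Sinapis),Taxidea))),((((Secale,Gallus),Hordeum),((Papio,Yersinia),(Microtus,Gorilla))),Lutra)).
That clade contains 18 terminal taxa: Anas, Cercopithecus, Cricetus, Enhydra, Gallus, Gorilla, Homo, Hordeum, Lutra, Microtus, Papio, Pongo, Prionailurus, Raphanus, Secale, Sinapis, Taxidea, Yersinia.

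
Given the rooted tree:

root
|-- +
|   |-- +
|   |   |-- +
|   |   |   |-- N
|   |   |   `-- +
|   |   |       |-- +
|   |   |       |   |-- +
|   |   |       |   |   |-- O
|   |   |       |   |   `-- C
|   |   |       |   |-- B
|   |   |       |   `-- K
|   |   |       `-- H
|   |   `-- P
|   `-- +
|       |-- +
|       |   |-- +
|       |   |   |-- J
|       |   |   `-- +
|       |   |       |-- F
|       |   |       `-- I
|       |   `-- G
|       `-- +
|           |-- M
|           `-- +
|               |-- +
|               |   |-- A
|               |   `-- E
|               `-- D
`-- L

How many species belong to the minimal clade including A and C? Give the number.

The MRCA of A and C is the node subtending (((N,(((O,C),B,K),H)),P),(((J,(F,I)),G),(M,((A,E),D)))).
That clade contains 15 terminal taxa: A, B, C, D, E, F, G, H, I, J, K, M, N, O, P.

15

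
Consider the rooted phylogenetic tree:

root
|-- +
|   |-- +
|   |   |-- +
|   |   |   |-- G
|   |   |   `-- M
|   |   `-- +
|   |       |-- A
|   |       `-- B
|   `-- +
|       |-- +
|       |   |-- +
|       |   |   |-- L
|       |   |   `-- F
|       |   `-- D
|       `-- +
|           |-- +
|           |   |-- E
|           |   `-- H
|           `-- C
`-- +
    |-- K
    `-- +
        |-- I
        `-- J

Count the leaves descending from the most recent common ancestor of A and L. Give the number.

10

The MRCA of A and L is the node subtending (((G,M),(A,B)),(((L,F),D),((E,H),C))).
That clade contains 10 terminal taxa: A, B, C, D, E, F, G, H, L, M.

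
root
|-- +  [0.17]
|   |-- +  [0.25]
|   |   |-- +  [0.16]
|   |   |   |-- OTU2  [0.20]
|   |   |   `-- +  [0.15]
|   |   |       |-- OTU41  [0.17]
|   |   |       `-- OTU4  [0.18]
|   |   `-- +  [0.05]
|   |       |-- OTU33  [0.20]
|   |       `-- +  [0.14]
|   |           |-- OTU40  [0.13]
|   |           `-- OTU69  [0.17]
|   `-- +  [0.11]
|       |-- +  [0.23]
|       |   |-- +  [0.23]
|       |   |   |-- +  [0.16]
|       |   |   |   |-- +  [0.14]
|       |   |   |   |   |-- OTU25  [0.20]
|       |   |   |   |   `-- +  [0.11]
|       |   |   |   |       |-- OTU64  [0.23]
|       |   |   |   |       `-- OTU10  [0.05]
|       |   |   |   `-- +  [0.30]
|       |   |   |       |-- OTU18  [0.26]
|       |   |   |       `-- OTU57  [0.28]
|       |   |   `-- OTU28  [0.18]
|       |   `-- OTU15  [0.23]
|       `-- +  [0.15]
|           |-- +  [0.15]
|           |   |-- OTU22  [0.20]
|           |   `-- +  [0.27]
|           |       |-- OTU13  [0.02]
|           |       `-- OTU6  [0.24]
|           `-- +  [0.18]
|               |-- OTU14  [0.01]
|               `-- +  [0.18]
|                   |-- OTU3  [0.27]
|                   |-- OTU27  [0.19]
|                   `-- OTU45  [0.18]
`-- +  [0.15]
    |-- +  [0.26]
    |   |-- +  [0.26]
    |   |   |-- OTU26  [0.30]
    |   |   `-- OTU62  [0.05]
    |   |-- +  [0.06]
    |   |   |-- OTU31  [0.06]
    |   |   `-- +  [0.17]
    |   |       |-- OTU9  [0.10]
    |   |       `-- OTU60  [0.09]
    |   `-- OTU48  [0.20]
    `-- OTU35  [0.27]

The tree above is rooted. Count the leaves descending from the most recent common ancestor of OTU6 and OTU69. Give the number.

The MRCA of OTU6 and OTU69 is the node subtending (((OTU2,(OTU41,OTU4)),(OTU33,(OTU40,OTU69))),(((((OTU25,(OTU64,OTU10)),(OTU18,OTU57)),OTU28),OTU15),((OTU22,(OTU13,OTU6)),(OTU14,(OTU3,OTU27,OTU45))))).
That clade contains 20 terminal taxa: OTU10, OTU13, OTU14, OTU15, OTU18, OTU2, OTU22, OTU25, OTU27, OTU28, OTU3, OTU33, OTU4, OTU40, OTU41, OTU45, OTU57, OTU6, OTU64, OTU69.

20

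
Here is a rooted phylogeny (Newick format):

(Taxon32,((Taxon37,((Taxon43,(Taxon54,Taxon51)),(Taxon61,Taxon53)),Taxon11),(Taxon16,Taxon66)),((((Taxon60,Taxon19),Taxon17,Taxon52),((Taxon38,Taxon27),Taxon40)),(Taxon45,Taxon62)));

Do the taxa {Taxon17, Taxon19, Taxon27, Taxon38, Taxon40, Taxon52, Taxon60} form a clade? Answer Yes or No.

The most recent common ancestor of these taxa subtends (((Taxon60,Taxon19),Taxon17,Taxon52),((Taxon38,Taxon27),Taxon40)).
That clade has exactly 7 tips — every listed taxon and nothing else — so the group is monophyletic.

Yes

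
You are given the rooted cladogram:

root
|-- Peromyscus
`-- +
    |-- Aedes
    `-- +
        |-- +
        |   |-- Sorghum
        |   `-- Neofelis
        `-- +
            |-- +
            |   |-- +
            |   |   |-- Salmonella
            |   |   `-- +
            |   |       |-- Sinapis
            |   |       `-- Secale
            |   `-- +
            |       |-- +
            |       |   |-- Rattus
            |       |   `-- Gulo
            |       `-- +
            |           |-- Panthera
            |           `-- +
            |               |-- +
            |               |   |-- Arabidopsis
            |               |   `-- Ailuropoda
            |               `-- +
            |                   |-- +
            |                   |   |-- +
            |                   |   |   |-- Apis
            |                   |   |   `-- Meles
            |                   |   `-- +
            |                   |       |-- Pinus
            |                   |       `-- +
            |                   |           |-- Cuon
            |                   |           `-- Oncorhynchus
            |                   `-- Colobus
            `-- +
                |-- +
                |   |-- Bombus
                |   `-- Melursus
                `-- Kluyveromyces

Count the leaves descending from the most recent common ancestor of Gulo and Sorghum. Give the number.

The MRCA of Gulo and Sorghum is the node subtending ((Sorghum,Neofelis),(((Salmonella,(Sinapis,Secale)),((Rattus,Gulo),(Panthera,((Arabidopsis,Ailuropoda),(((Apis,Meles),(Pinus,(Cuon,Oncorhynchus))),Colobus))))),((Bombus,Melursus),Kluyveromyces))).
That clade contains 19 terminal taxa: Ailuropoda, Apis, Arabidopsis, Bombus, Colobus, Cuon, Gulo, Kluyveromyces, Meles, Melursus, Neofelis, Oncorhynchus, Panthera, Pinus, Rattus, Salmonella, Secale, Sinapis, Sorghum.

19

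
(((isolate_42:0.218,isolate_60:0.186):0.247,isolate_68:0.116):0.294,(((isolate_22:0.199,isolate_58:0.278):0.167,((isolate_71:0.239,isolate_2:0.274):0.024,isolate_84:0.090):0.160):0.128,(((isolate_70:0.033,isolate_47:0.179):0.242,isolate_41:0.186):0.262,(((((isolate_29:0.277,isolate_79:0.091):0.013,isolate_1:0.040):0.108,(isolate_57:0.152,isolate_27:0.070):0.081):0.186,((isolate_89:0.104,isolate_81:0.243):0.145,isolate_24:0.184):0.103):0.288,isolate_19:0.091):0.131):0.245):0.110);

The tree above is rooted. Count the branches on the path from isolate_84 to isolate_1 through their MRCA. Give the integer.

9

The MRCA of isolate_84 and isolate_1 is the node subtending (((isolate_22,isolate_58),((isolate_71,isolate_2),isolate_84)),(((isolate_70,isolate_47),isolate_41),(((((isolate_29,isolate_79),isolate_1),(isolate_57,isolate_27)),((isolate_89,isolate_81),isolate_24)),isolate_19))).
From isolate_84 up to that node: 3 branches. From isolate_1 up to the same node: 6 branches. Total: 3 + 6 = 9.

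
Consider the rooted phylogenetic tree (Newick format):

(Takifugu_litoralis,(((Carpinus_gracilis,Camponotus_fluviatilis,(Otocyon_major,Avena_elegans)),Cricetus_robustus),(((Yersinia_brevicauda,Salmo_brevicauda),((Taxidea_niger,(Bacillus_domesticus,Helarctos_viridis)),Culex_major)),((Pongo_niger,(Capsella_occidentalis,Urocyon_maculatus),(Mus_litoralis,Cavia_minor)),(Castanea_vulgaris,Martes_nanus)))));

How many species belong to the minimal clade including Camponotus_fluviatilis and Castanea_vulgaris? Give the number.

18

The MRCA of Camponotus_fluviatilis and Castanea_vulgaris is the node subtending (((Carpinus_gracilis,Camponotus_fluviatilis,(Otocyon_major,Avena_elegans)),Cricetus_robustus),(((Yersinia_brevicauda,Salmo_brevicauda),((Taxidea_niger,(Bacillus_domesticus,Helarctos_viridis)),Culex_major)),((Pongo_niger,(Capsella_occidentalis,Urocyon_maculatus),(Mus_litoralis,Cavia_minor)),(Castanea_vulgaris,Martes_nanus)))).
That clade contains 18 terminal taxa: Avena_elegans, Bacillus_domesticus, Camponotus_fluviatilis, Capsella_occidentalis, Carpinus_gracilis, Castanea_vulgaris, Cavia_minor, Cricetus_robustus, Culex_major, Helarctos_viridis, Martes_nanus, Mus_litoralis, Otocyon_major, Pongo_niger, Salmo_brevicauda, Taxidea_niger, Urocyon_maculatus, Yersinia_brevicauda.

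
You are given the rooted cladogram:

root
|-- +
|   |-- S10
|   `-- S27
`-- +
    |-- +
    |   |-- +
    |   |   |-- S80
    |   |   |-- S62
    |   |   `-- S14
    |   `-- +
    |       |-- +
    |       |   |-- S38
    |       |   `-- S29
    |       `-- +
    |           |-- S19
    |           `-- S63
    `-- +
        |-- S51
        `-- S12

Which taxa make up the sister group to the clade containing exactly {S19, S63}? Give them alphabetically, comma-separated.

The clade containing exactly {S19, S63} attaches to the tree at the node subtending ((S38,S29),(S19,S63)).
The other lineage descending from that same node — the sister group — is (S38,S29); its 2 tips in alphabetical order are the answer.

S29, S38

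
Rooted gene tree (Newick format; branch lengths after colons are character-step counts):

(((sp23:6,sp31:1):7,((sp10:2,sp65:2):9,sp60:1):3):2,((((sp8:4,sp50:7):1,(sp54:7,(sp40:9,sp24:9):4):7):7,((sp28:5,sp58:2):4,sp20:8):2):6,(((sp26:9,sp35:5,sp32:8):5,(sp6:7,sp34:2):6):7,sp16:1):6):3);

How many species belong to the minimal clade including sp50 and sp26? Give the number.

14

The MRCA of sp50 and sp26 is the node subtending ((((sp8,sp50),(sp54,(sp40,sp24))),((sp28,sp58),sp20)),(((sp26,sp35,sp32),(sp6,sp34)),sp16)).
That clade contains 14 terminal taxa: sp16, sp20, sp24, sp26, sp28, sp32, sp34, sp35, sp40, sp50, sp54, sp58, sp6, sp8.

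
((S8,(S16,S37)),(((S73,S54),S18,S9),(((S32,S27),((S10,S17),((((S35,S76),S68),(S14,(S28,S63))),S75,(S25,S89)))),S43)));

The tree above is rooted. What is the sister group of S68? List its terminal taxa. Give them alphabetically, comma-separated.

S68 attaches to the tree at the node subtending ((S35,S76),S68).
The other lineage descending from that same node — the sister group — is (S35,S76); its 2 tips in alphabetical order are the answer.

S35, S76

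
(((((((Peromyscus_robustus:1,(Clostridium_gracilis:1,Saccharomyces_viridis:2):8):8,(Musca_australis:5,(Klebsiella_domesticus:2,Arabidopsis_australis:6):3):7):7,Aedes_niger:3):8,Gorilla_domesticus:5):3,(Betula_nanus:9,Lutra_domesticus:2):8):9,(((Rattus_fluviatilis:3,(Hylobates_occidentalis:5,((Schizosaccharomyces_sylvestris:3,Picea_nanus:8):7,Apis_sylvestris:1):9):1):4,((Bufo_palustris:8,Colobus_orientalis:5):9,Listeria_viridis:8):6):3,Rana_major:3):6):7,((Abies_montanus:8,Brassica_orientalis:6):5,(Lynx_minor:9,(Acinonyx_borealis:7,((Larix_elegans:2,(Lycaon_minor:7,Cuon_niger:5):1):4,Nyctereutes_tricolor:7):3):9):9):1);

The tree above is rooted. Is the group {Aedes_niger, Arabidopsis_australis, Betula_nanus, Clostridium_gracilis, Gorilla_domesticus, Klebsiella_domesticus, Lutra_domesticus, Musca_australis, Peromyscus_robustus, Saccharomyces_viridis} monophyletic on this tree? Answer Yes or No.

Yes

The most recent common ancestor of these taxa subtends (((((Peromyscus_robustus,(Clostridium_gracilis,Saccharomyces_viridis)),(Musca_australis,(Klebsiella_domesticus,Arabidopsis_australis))),Aedes_niger),Gorilla_domesticus),(Betula_nanus,Lutra_domesticus)).
That clade has exactly 10 tips — every listed taxon and nothing else — so the group is monophyletic.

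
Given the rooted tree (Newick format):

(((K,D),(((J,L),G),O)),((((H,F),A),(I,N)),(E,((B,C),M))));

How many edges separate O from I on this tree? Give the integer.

7

The MRCA of O and I is the root of the tree.
From O up to that node: 3 branches. From I up to the same node: 4 branches. Total: 3 + 4 = 7.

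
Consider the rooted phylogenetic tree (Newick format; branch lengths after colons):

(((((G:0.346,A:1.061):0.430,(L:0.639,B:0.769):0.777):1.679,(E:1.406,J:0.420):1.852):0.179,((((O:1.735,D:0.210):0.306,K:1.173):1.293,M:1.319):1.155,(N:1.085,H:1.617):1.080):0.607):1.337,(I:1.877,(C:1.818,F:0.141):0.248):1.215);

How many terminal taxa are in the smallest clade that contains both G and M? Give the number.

12

The MRCA of G and M is the node subtending ((((G,A),(L,B)),(E,J)),((((O,D),K),M),(N,H))).
That clade contains 12 terminal taxa: A, B, D, E, G, H, J, K, L, M, N, O.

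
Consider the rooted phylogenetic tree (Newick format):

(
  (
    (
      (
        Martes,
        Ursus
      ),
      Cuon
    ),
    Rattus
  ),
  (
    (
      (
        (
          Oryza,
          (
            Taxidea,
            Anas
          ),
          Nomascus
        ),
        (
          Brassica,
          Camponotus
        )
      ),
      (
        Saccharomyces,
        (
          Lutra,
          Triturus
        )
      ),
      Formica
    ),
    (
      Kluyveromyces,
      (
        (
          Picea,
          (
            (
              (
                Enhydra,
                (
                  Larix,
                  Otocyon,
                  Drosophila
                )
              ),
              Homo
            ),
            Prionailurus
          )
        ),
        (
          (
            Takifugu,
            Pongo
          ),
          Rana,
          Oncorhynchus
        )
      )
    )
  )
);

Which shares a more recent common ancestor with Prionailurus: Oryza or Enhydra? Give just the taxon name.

The MRCA of Prionailurus and Enhydra subtends (((Enhydra,(Larix,Otocyon,Drosophila)),Homo),Prionailurus) (6 taxa).
The MRCA of Prionailurus and Oryza subtends ((((Oryza,(Taxidea,Anas),Nomascus),(Brassica,Camponotus)),(Saccharomyces,(Lutra,Triturus)),Formica),(Kluyveromyces,((Picea,(((Enhydra,(Larix,Otocyon,Drosophila)),Homo),Prionailurus)),((Takifugu,Pongo),Rana,Oncorhynchus)))) (22 taxa).
The first is nested inside the second, so Prionailurus shares a more recent common ancestor with Enhydra.

Enhydra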